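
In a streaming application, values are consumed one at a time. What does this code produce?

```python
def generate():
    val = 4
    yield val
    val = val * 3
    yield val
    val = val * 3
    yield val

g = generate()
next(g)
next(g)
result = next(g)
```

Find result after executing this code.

Step 1: Trace through generator execution:
  Yield 1: val starts at 4, yield 4
  Yield 2: val = 4 * 3 = 12, yield 12
  Yield 3: val = 12 * 3 = 36, yield 36
Step 2: First next() gets 4, second next() gets the second value, third next() yields 36.
Therefore result = 36.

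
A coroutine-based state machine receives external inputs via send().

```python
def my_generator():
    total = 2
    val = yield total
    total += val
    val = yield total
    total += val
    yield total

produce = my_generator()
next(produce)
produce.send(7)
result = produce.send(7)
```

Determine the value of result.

Step 1: next() -> yield total=2.
Step 2: send(7) -> val=7, total = 2+7 = 9, yield 9.
Step 3: send(7) -> val=7, total = 9+7 = 16, yield 16.
Therefore result = 16.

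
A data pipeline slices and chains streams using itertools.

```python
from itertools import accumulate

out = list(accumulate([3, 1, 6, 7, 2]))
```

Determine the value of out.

Step 1: accumulate computes running sums:
  + 3 = 3
  + 1 = 4
  + 6 = 10
  + 7 = 17
  + 2 = 19
Therefore out = [3, 4, 10, 17, 19].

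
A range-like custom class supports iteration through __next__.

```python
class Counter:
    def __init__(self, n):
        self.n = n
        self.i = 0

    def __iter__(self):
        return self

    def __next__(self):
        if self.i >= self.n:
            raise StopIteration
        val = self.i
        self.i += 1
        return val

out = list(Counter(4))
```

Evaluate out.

Step 1: Counter(4) creates an iterator counting 0 to 3.
Step 2: list() consumes all values: [0, 1, 2, 3].
Therefore out = [0, 1, 2, 3].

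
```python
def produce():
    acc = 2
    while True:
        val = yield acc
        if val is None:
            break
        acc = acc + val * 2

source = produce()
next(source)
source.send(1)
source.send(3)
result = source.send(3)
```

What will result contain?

Step 1: next() -> yield acc=2.
Step 2: send(1) -> val=1, acc = 2 + 1*2 = 4, yield 4.
Step 3: send(3) -> val=3, acc = 4 + 3*2 = 10, yield 10.
Step 4: send(3) -> val=3, acc = 10 + 3*2 = 16, yield 16.
Therefore result = 16.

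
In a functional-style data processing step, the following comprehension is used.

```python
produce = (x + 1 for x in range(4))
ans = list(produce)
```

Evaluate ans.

Step 1: For each x in range(4), compute x+1:
  x=0: 0+1 = 1
  x=1: 1+1 = 2
  x=2: 2+1 = 3
  x=3: 3+1 = 4
Therefore ans = [1, 2, 3, 4].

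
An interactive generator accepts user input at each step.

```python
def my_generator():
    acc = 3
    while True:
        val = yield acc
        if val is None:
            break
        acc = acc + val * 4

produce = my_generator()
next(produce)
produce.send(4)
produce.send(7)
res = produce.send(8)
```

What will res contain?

Step 1: next() -> yield acc=3.
Step 2: send(4) -> val=4, acc = 3 + 4*4 = 19, yield 19.
Step 3: send(7) -> val=7, acc = 19 + 7*4 = 47, yield 47.
Step 4: send(8) -> val=8, acc = 47 + 8*4 = 79, yield 79.
Therefore res = 79.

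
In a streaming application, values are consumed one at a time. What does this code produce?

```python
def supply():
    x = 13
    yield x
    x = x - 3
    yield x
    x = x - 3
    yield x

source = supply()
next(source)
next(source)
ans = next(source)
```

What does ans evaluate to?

Step 1: Trace through generator execution:
  Yield 1: x starts at 13, yield 13
  Yield 2: x = 13 - 3 = 10, yield 10
  Yield 3: x = 10 - 3 = 7, yield 7
Step 2: First next() gets 13, second next() gets the second value, third next() yields 7.
Therefore ans = 7.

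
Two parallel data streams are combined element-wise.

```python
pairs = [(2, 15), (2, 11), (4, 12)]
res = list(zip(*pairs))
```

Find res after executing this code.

Step 1: zip(*pairs) transposes: unzips [(2, 15), (2, 11), (4, 12)] into separate sequences.
Step 2: First elements: (2, 2, 4), second elements: (15, 11, 12).
Therefore res = [(2, 2, 4), (15, 11, 12)].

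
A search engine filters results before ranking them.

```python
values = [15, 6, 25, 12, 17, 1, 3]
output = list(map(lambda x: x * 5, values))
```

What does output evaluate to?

Step 1: Apply lambda x: x * 5 to each element:
  15 -> 75
  6 -> 30
  25 -> 125
  12 -> 60
  17 -> 85
  1 -> 5
  3 -> 15
Therefore output = [75, 30, 125, 60, 85, 5, 15].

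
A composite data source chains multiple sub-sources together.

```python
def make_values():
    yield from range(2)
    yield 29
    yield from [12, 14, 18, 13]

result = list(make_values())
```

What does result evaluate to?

Step 1: Trace yields in order:
  yield 0
  yield 1
  yield 29
  yield 12
  yield 14
  yield 18
  yield 13
Therefore result = [0, 1, 29, 12, 14, 18, 13].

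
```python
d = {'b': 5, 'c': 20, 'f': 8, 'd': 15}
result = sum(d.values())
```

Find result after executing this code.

Step 1: d.values() = [5, 20, 8, 15].
Step 2: sum = 48.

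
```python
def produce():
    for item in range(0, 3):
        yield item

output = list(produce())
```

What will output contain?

Step 1: The generator yields each value from range(0, 3).
Step 2: list() consumes all yields: [0, 1, 2].
Therefore output = [0, 1, 2].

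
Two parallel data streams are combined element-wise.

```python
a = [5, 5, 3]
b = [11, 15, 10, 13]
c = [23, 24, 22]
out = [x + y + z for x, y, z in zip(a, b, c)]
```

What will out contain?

Step 1: zip three lists (truncates to shortest, len=3):
  5 + 11 + 23 = 39
  5 + 15 + 24 = 44
  3 + 10 + 22 = 35
Therefore out = [39, 44, 35].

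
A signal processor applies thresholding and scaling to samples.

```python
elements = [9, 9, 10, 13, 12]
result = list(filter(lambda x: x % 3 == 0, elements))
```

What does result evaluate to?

Step 1: Filter elements divisible by 3:
  9 % 3 = 0: kept
  9 % 3 = 0: kept
  10 % 3 = 1: removed
  13 % 3 = 1: removed
  12 % 3 = 0: kept
Therefore result = [9, 9, 12].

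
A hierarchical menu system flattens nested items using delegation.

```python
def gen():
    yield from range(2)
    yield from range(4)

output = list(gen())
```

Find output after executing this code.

Step 1: Trace yields in order:
  yield 0
  yield 1
  yield 0
  yield 1
  yield 2
  yield 3
Therefore output = [0, 1, 0, 1, 2, 3].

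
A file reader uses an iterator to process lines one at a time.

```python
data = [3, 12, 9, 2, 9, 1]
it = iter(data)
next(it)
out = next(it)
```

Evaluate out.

Step 1: Create iterator over [3, 12, 9, 2, 9, 1].
Step 2: next() consumes 3.
Step 3: next() returns 12.
Therefore out = 12.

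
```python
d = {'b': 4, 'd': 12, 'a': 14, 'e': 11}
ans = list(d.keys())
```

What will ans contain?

Step 1: d.keys() returns the dictionary keys in insertion order.
Therefore ans = ['b', 'd', 'a', 'e'].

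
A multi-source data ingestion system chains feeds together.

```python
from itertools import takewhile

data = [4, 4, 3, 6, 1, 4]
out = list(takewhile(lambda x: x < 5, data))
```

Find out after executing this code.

Step 1: takewhile stops at first element >= 5:
  4 < 5: take
  4 < 5: take
  3 < 5: take
  6 >= 5: stop
Therefore out = [4, 4, 3].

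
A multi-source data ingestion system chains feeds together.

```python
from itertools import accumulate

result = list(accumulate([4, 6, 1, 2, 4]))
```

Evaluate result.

Step 1: accumulate computes running sums:
  + 4 = 4
  + 6 = 10
  + 1 = 11
  + 2 = 13
  + 4 = 17
Therefore result = [4, 10, 11, 13, 17].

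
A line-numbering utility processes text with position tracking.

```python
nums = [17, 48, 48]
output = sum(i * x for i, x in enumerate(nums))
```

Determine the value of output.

Step 1: Compute i * x for each (i, x) in enumerate([17, 48, 48]):
  i=0, x=17: 0*17 = 0
  i=1, x=48: 1*48 = 48
  i=2, x=48: 2*48 = 96
Step 2: sum = 0 + 48 + 96 = 144.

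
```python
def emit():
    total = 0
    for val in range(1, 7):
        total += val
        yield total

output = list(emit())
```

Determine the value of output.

Step 1: Generator accumulates running sum:
  val=1: total = 1, yield 1
  val=2: total = 3, yield 3
  val=3: total = 6, yield 6
  val=4: total = 10, yield 10
  val=5: total = 15, yield 15
  val=6: total = 21, yield 21
Therefore output = [1, 3, 6, 10, 15, 21].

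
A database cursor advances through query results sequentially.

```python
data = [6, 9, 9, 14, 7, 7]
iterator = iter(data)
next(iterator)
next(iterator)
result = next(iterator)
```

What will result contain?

Step 1: Create iterator over [6, 9, 9, 14, 7, 7].
Step 2: next() consumes 6.
Step 3: next() consumes 9.
Step 4: next() returns 9.
Therefore result = 9.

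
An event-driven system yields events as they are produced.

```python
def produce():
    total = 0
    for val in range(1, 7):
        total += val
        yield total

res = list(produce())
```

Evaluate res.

Step 1: Generator accumulates running sum:
  val=1: total = 1, yield 1
  val=2: total = 3, yield 3
  val=3: total = 6, yield 6
  val=4: total = 10, yield 10
  val=5: total = 15, yield 15
  val=6: total = 21, yield 21
Therefore res = [1, 3, 6, 10, 15, 21].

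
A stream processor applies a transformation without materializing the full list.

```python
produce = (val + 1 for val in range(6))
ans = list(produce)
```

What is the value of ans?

Step 1: For each val in range(6), compute val+1:
  val=0: 0+1 = 1
  val=1: 1+1 = 2
  val=2: 2+1 = 3
  val=3: 3+1 = 4
  val=4: 4+1 = 5
  val=5: 5+1 = 6
Therefore ans = [1, 2, 3, 4, 5, 6].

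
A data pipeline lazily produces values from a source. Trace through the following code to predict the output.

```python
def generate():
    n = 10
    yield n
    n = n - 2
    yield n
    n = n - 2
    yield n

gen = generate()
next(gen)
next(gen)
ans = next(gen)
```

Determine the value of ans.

Step 1: Trace through generator execution:
  Yield 1: n starts at 10, yield 10
  Yield 2: n = 10 - 2 = 8, yield 8
  Yield 3: n = 8 - 2 = 6, yield 6
Step 2: First next() gets 10, second next() gets the second value, third next() yields 6.
Therefore ans = 6.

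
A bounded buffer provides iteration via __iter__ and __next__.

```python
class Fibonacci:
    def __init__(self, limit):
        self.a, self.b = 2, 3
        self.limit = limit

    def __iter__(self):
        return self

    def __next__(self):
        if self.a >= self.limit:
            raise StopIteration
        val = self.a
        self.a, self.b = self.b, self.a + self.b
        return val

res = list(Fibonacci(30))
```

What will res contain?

Step 1: Fibonacci-like sequence (a=2, b=3) until >= 30:
  Yield 2, then a,b = 3,5
  Yield 3, then a,b = 5,8
  Yield 5, then a,b = 8,13
  Yield 8, then a,b = 13,21
  Yield 13, then a,b = 21,34
  Yield 21, then a,b = 34,55
Step 2: 34 >= 30, stop.
Therefore res = [2, 3, 5, 8, 13, 21].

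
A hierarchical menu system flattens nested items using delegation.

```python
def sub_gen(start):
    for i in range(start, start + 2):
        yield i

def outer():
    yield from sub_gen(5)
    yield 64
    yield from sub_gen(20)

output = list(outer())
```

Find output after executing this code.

Step 1: outer() delegates to sub_gen(5):
  yield 5
  yield 6
Step 2: yield 64
Step 3: Delegates to sub_gen(20):
  yield 20
  yield 21
Therefore output = [5, 6, 64, 20, 21].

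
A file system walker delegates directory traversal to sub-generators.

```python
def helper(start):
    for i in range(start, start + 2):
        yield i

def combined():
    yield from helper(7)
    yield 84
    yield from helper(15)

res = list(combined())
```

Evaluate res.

Step 1: combined() delegates to helper(7):
  yield 7
  yield 8
Step 2: yield 84
Step 3: Delegates to helper(15):
  yield 15
  yield 16
Therefore res = [7, 8, 84, 15, 16].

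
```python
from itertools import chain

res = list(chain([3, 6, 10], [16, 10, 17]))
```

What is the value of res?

Step 1: chain() concatenates iterables: [3, 6, 10] + [16, 10, 17].
Therefore res = [3, 6, 10, 16, 10, 17].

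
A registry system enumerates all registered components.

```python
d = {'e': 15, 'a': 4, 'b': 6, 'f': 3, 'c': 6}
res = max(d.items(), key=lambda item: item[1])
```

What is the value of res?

Step 1: Find item with maximum value:
  ('e', 15)
  ('a', 4)
  ('b', 6)
  ('f', 3)
  ('c', 6)
Step 2: Maximum value is 15 at key 'e'.
Therefore res = ('e', 15).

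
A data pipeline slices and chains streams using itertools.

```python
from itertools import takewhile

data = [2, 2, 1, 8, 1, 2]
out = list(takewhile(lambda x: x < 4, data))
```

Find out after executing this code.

Step 1: takewhile stops at first element >= 4:
  2 < 4: take
  2 < 4: take
  1 < 4: take
  8 >= 4: stop
Therefore out = [2, 2, 1].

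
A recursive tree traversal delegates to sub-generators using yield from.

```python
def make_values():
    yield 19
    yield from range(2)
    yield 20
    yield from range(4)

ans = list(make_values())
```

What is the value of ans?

Step 1: Trace yields in order:
  yield 19
  yield 0
  yield 1
  yield 20
  yield 0
  yield 1
  yield 2
  yield 3
Therefore ans = [19, 0, 1, 20, 0, 1, 2, 3].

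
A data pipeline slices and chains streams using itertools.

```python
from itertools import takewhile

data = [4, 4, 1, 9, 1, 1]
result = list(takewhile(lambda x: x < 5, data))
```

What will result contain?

Step 1: takewhile stops at first element >= 5:
  4 < 5: take
  4 < 5: take
  1 < 5: take
  9 >= 5: stop
Therefore result = [4, 4, 1].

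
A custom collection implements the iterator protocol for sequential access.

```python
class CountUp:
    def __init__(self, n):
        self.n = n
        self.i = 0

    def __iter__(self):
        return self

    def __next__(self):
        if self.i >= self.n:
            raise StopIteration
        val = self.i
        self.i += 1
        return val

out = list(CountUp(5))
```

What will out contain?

Step 1: CountUp(5) creates an iterator counting 0 to 4.
Step 2: list() consumes all values: [0, 1, 2, 3, 4].
Therefore out = [0, 1, 2, 3, 4].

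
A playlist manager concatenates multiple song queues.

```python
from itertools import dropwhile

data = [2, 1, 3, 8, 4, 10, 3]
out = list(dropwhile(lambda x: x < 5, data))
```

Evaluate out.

Step 1: dropwhile drops elements while < 5:
  2 < 5: dropped
  1 < 5: dropped
  3 < 5: dropped
  8: kept (dropping stopped)
Step 2: Remaining elements kept regardless of condition.
Therefore out = [8, 4, 10, 3].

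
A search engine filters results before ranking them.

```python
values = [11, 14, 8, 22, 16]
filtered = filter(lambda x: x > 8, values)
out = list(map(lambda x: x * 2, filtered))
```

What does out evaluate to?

Step 1: Filter values for elements > 8:
  11: kept
  14: kept
  8: removed
  22: kept
  16: kept
Step 2: Map x * 2 on filtered [11, 14, 22, 16]:
  11 -> 22
  14 -> 28
  22 -> 44
  16 -> 32
Therefore out = [22, 28, 44, 32].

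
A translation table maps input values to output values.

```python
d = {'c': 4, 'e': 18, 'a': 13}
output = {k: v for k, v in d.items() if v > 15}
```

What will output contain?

Step 1: Filter items where value > 15:
  'c': 4 <= 15: removed
  'e': 18 > 15: kept
  'a': 13 <= 15: removed
Therefore output = {'e': 18}.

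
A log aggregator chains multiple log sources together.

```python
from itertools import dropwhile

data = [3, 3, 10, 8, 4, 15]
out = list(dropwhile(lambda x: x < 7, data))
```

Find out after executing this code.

Step 1: dropwhile drops elements while < 7:
  3 < 7: dropped
  3 < 7: dropped
  10: kept (dropping stopped)
Step 2: Remaining elements kept regardless of condition.
Therefore out = [10, 8, 4, 15].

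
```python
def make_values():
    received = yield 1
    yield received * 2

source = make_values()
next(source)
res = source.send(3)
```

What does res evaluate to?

Step 1: next(source) advances to first yield, producing 1.
Step 2: send(3) resumes, received = 3.
Step 3: yield received * 2 = 3 * 2 = 6.
Therefore res = 6.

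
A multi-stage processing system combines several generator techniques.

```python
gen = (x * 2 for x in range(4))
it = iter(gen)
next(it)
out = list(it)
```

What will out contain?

Step 1: Generator produces [0, 2, 4, 6].
Step 2: next(it) consumes first element (0).
Step 3: list(it) collects remaining: [2, 4, 6].
Therefore out = [2, 4, 6].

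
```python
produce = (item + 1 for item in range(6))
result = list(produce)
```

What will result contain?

Step 1: For each item in range(6), compute item+1:
  item=0: 0+1 = 1
  item=1: 1+1 = 2
  item=2: 2+1 = 3
  item=3: 3+1 = 4
  item=4: 4+1 = 5
  item=5: 5+1 = 6
Therefore result = [1, 2, 3, 4, 5, 6].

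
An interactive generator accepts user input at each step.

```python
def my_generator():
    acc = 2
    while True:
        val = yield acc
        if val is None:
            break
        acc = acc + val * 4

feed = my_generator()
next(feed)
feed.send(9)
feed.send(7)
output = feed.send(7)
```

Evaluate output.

Step 1: next() -> yield acc=2.
Step 2: send(9) -> val=9, acc = 2 + 9*4 = 38, yield 38.
Step 3: send(7) -> val=7, acc = 38 + 7*4 = 66, yield 66.
Step 4: send(7) -> val=7, acc = 66 + 7*4 = 94, yield 94.
Therefore output = 94.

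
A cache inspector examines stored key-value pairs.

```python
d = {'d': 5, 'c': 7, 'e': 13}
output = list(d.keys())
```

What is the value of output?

Step 1: d.keys() returns the dictionary keys in insertion order.
Therefore output = ['d', 'c', 'e'].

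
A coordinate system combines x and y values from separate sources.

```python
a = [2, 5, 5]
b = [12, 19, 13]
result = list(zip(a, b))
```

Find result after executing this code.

Step 1: zip pairs elements at same index:
  Index 0: (2, 12)
  Index 1: (5, 19)
  Index 2: (5, 13)
Therefore result = [(2, 12), (5, 19), (5, 13)].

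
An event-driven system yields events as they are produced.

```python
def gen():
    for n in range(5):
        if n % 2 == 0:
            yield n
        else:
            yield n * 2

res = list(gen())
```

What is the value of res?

Step 1: For each n in range(5), yield n if even, else n*2:
  n=0 (even): yield 0
  n=1 (odd): yield 1*2 = 2
  n=2 (even): yield 2
  n=3 (odd): yield 3*2 = 6
  n=4 (even): yield 4
Therefore res = [0, 2, 2, 6, 4].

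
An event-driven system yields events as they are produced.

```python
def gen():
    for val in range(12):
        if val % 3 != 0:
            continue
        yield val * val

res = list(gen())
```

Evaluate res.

Step 1: Only yield val**2 when val is divisible by 3:
  val=0: 0 % 3 == 0, yield 0**2 = 0
  val=3: 3 % 3 == 0, yield 3**2 = 9
  val=6: 6 % 3 == 0, yield 6**2 = 36
  val=9: 9 % 3 == 0, yield 9**2 = 81
Therefore res = [0, 9, 36, 81].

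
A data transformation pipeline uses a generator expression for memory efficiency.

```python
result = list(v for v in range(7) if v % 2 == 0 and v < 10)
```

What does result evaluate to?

Step 1: Filter range(7) where v % 2 == 0 and v < 10:
  v=0: both conditions met, included
  v=1: excluded (1 % 2 != 0)
  v=2: both conditions met, included
  v=3: excluded (3 % 2 != 0)
  v=4: both conditions met, included
  v=5: excluded (5 % 2 != 0)
  v=6: both conditions met, included
Therefore result = [0, 2, 4, 6].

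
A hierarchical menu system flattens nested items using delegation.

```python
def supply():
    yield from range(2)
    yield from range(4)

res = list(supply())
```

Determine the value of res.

Step 1: Trace yields in order:
  yield 0
  yield 1
  yield 0
  yield 1
  yield 2
  yield 3
Therefore res = [0, 1, 0, 1, 2, 3].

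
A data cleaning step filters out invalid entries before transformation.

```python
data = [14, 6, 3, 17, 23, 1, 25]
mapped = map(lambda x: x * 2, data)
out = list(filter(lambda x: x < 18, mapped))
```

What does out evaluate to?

Step 1: Map x * 2:
  14 -> 28
  6 -> 12
  3 -> 6
  17 -> 34
  23 -> 46
  1 -> 2
  25 -> 50
Step 2: Filter for < 18:
  28: removed
  12: kept
  6: kept
  34: removed
  46: removed
  2: kept
  50: removed
Therefore out = [12, 6, 2].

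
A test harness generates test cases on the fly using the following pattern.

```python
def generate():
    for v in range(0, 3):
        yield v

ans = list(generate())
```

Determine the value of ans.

Step 1: The generator yields each value from range(0, 3).
Step 2: list() consumes all yields: [0, 1, 2].
Therefore ans = [0, 1, 2].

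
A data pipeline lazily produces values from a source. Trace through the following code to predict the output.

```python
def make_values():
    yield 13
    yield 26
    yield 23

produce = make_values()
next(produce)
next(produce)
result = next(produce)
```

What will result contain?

Step 1: make_values() creates a generator.
Step 2: next(produce) yields 13 (consumed and discarded).
Step 3: next(produce) yields 26 (consumed and discarded).
Step 4: next(produce) yields 23, assigned to result.
Therefore result = 23.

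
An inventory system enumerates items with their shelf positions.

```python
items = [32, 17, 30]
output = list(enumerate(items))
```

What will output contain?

Step 1: enumerate pairs each element with its index:
  (0, 32)
  (1, 17)
  (2, 30)
Therefore output = [(0, 32), (1, 17), (2, 30)].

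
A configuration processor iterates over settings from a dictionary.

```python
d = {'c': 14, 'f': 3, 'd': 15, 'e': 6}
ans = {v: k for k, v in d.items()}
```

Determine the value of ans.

Step 1: Invert dict (swap keys and values):
  'c': 14 -> 14: 'c'
  'f': 3 -> 3: 'f'
  'd': 15 -> 15: 'd'
  'e': 6 -> 6: 'e'
Therefore ans = {14: 'c', 3: 'f', 15: 'd', 6: 'e'}.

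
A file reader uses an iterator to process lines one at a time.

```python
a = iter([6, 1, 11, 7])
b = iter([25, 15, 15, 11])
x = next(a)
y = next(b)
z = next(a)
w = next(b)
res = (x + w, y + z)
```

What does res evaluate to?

Step 1: a iterates [6, 1, 11, 7], b iterates [25, 15, 15, 11].
Step 2: x = next(a) = 6, y = next(b) = 25.
Step 3: z = next(a) = 1, w = next(b) = 15.
Step 4: res = (6 + 15, 25 + 1) = (21, 26).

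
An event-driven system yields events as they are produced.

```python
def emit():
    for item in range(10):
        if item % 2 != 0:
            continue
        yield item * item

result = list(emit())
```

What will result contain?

Step 1: Only yield item**2 when item is divisible by 2:
  item=0: 0 % 2 == 0, yield 0**2 = 0
  item=2: 2 % 2 == 0, yield 2**2 = 4
  item=4: 4 % 2 == 0, yield 4**2 = 16
  item=6: 6 % 2 == 0, yield 6**2 = 36
  item=8: 8 % 2 == 0, yield 8**2 = 64
Therefore result = [0, 4, 16, 36, 64].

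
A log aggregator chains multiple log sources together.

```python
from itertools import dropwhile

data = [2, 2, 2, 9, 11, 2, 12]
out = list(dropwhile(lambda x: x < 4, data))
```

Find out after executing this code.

Step 1: dropwhile drops elements while < 4:
  2 < 4: dropped
  2 < 4: dropped
  2 < 4: dropped
  9: kept (dropping stopped)
Step 2: Remaining elements kept regardless of condition.
Therefore out = [9, 11, 2, 12].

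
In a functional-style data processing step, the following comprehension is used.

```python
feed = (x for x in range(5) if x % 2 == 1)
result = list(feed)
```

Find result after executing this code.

Step 1: Filter range(5) keeping only odd values:
  x=0: even, excluded
  x=1: odd, included
  x=2: even, excluded
  x=3: odd, included
  x=4: even, excluded
Therefore result = [1, 3].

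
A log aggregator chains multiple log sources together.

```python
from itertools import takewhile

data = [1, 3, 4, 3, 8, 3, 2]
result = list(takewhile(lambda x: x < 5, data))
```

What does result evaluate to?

Step 1: takewhile stops at first element >= 5:
  1 < 5: take
  3 < 5: take
  4 < 5: take
  3 < 5: take
  8 >= 5: stop
Therefore result = [1, 3, 4, 3].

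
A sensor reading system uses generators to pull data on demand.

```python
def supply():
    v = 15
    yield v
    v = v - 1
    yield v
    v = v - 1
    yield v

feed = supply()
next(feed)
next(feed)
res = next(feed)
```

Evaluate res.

Step 1: Trace through generator execution:
  Yield 1: v starts at 15, yield 15
  Yield 2: v = 15 - 1 = 14, yield 14
  Yield 3: v = 14 - 1 = 13, yield 13
Step 2: First next() gets 15, second next() gets the second value, third next() yields 13.
Therefore res = 13.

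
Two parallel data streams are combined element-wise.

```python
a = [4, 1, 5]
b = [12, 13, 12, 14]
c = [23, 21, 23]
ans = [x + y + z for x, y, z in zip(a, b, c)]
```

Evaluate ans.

Step 1: zip three lists (truncates to shortest, len=3):
  4 + 12 + 23 = 39
  1 + 13 + 21 = 35
  5 + 12 + 23 = 40
Therefore ans = [39, 35, 40].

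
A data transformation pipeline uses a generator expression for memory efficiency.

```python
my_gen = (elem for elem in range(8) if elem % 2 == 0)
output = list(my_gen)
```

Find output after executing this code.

Step 1: Filter range(8) keeping only even values:
  elem=0: even, included
  elem=1: odd, excluded
  elem=2: even, included
  elem=3: odd, excluded
  elem=4: even, included
  elem=5: odd, excluded
  elem=6: even, included
  elem=7: odd, excluded
Therefore output = [0, 2, 4, 6].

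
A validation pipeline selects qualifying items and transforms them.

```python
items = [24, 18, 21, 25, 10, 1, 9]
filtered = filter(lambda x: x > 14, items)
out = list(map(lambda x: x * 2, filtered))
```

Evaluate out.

Step 1: Filter items for elements > 14:
  24: kept
  18: kept
  21: kept
  25: kept
  10: removed
  1: removed
  9: removed
Step 2: Map x * 2 on filtered [24, 18, 21, 25]:
  24 -> 48
  18 -> 36
  21 -> 42
  25 -> 50
Therefore out = [48, 36, 42, 50].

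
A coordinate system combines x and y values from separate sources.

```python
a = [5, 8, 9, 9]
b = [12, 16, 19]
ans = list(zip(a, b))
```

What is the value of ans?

Step 1: zip stops at shortest (len(a)=4, len(b)=3):
  Index 0: (5, 12)
  Index 1: (8, 16)
  Index 2: (9, 19)
Step 2: Last element of a (9) has no pair, dropped.
Therefore ans = [(5, 12), (8, 16), (9, 19)].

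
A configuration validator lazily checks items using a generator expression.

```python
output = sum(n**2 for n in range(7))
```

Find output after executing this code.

Step 1: Compute n**2 for each n in range(7):
  n=0: 0**2 = 0
  n=1: 1**2 = 1
  n=2: 2**2 = 4
  n=3: 3**2 = 9
  n=4: 4**2 = 16
  n=5: 5**2 = 25
  n=6: 6**2 = 36
Step 2: sum = 0 + 1 + 4 + 9 + 16 + 25 + 36 = 91.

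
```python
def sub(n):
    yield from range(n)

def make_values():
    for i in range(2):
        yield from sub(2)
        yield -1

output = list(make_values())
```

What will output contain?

Step 1: For each i in range(2):
  i=0: yield from sub(2) -> [0, 1], then yield -1
  i=1: yield from sub(2) -> [0, 1], then yield -1
Therefore output = [0, 1, -1, 0, 1, -1].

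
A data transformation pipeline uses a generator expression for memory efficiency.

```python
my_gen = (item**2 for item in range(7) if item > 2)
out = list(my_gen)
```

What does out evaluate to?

Step 1: For range(7), keep item > 2, then square:
  item=0: 0 <= 2, excluded
  item=1: 1 <= 2, excluded
  item=2: 2 <= 2, excluded
  item=3: 3 > 2, yield 3**2 = 9
  item=4: 4 > 2, yield 4**2 = 16
  item=5: 5 > 2, yield 5**2 = 25
  item=6: 6 > 2, yield 6**2 = 36
Therefore out = [9, 16, 25, 36].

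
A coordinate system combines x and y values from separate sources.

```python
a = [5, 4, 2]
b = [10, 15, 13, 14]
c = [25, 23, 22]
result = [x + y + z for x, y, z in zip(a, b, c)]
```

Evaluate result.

Step 1: zip three lists (truncates to shortest, len=3):
  5 + 10 + 25 = 40
  4 + 15 + 23 = 42
  2 + 13 + 22 = 37
Therefore result = [40, 42, 37].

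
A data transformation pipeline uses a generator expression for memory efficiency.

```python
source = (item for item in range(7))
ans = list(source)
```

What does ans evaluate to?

Step 1: Generator expression iterates range(7): [0, 1, 2, 3, 4, 5, 6].
Step 2: list() collects all values.
Therefore ans = [0, 1, 2, 3, 4, 5, 6].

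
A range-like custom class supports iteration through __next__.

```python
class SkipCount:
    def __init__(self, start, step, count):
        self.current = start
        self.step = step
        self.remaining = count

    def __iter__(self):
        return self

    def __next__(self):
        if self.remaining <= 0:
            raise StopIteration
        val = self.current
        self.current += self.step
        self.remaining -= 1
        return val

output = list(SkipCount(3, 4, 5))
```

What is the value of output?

Step 1: SkipCount starts at 3, increments by 4, for 5 steps:
  Yield 3, then current += 4
  Yield 7, then current += 4
  Yield 11, then current += 4
  Yield 15, then current += 4
  Yield 19, then current += 4
Therefore output = [3, 7, 11, 15, 19].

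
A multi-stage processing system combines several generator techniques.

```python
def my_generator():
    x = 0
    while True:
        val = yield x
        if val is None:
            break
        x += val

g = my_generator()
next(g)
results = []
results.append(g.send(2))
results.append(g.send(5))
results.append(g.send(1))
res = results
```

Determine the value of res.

Step 1: next(g) -> yield 0.
Step 2: send(2) -> x = 2, yield 2.
Step 3: send(5) -> x = 7, yield 7.
Step 4: send(1) -> x = 8, yield 8.
Therefore res = [2, 7, 8].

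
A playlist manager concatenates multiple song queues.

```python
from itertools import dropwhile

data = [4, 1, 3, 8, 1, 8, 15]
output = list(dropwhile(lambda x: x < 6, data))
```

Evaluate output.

Step 1: dropwhile drops elements while < 6:
  4 < 6: dropped
  1 < 6: dropped
  3 < 6: dropped
  8: kept (dropping stopped)
Step 2: Remaining elements kept regardless of condition.
Therefore output = [8, 1, 8, 15].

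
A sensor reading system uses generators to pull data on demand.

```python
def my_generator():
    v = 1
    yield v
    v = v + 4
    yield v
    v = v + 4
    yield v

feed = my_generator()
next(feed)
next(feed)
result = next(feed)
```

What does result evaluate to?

Step 1: Trace through generator execution:
  Yield 1: v starts at 1, yield 1
  Yield 2: v = 1 + 4 = 5, yield 5
  Yield 3: v = 5 + 4 = 9, yield 9
Step 2: First next() gets 1, second next() gets the second value, third next() yields 9.
Therefore result = 9.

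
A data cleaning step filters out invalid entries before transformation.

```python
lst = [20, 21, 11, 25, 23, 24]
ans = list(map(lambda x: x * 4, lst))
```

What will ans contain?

Step 1: Apply lambda x: x * 4 to each element:
  20 -> 80
  21 -> 84
  11 -> 44
  25 -> 100
  23 -> 92
  24 -> 96
Therefore ans = [80, 84, 44, 100, 92, 96].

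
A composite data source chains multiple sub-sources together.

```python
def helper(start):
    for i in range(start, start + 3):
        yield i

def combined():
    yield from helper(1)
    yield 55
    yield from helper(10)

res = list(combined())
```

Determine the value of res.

Step 1: combined() delegates to helper(1):
  yield 1
  yield 2
  yield 3
Step 2: yield 55
Step 3: Delegates to helper(10):
  yield 10
  yield 11
  yield 12
Therefore res = [1, 2, 3, 55, 10, 11, 12].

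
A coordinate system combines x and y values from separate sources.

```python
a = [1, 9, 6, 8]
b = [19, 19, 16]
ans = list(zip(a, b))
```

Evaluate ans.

Step 1: zip stops at shortest (len(a)=4, len(b)=3):
  Index 0: (1, 19)
  Index 1: (9, 19)
  Index 2: (6, 16)
Step 2: Last element of a (8) has no pair, dropped.
Therefore ans = [(1, 19), (9, 19), (6, 16)].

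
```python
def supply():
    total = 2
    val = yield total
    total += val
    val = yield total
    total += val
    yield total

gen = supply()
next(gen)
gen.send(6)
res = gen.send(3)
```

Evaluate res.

Step 1: next() -> yield total=2.
Step 2: send(6) -> val=6, total = 2+6 = 8, yield 8.
Step 3: send(3) -> val=3, total = 8+3 = 11, yield 11.
Therefore res = 11.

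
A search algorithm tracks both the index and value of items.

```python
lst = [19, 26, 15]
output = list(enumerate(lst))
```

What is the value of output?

Step 1: enumerate pairs each element with its index:
  (0, 19)
  (1, 26)
  (2, 15)
Therefore output = [(0, 19), (1, 26), (2, 15)].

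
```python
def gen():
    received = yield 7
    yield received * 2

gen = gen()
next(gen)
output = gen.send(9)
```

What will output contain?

Step 1: next(gen) advances to first yield, producing 7.
Step 2: send(9) resumes, received = 9.
Step 3: yield received * 2 = 9 * 2 = 18.
Therefore output = 18.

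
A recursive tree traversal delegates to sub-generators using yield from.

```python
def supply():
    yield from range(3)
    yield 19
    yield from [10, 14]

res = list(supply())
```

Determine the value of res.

Step 1: Trace yields in order:
  yield 0
  yield 1
  yield 2
  yield 19
  yield 10
  yield 14
Therefore res = [0, 1, 2, 19, 10, 14].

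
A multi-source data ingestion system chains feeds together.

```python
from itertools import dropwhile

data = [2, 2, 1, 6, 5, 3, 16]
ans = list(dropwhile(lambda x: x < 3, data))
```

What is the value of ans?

Step 1: dropwhile drops elements while < 3:
  2 < 3: dropped
  2 < 3: dropped
  1 < 3: dropped
  6: kept (dropping stopped)
Step 2: Remaining elements kept regardless of condition.
Therefore ans = [6, 5, 3, 16].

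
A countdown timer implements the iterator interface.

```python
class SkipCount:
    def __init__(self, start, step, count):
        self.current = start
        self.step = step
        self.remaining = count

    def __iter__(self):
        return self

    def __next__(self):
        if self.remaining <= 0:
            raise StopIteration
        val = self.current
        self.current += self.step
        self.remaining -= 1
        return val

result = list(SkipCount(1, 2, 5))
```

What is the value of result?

Step 1: SkipCount starts at 1, increments by 2, for 5 steps:
  Yield 1, then current += 2
  Yield 3, then current += 2
  Yield 5, then current += 2
  Yield 7, then current += 2
  Yield 9, then current += 2
Therefore result = [1, 3, 5, 7, 9].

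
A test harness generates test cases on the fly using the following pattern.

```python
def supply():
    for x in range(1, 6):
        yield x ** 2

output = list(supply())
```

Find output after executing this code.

Step 1: For each x in range(1, 6), yield x**2:
  x=1: yield 1**2 = 1
  x=2: yield 2**2 = 4
  x=3: yield 3**2 = 9
  x=4: yield 4**2 = 16
  x=5: yield 5**2 = 25
Therefore output = [1, 4, 9, 16, 25].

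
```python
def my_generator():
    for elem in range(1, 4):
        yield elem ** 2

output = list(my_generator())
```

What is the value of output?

Step 1: For each elem in range(1, 4), yield elem**2:
  elem=1: yield 1**2 = 1
  elem=2: yield 2**2 = 4
  elem=3: yield 3**2 = 9
Therefore output = [1, 4, 9].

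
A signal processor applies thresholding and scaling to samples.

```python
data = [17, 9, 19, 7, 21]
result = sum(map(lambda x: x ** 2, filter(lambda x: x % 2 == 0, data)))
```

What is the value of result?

Step 1: Filter even numbers from [17, 9, 19, 7, 21]: []
Step 2: Square each: []
Step 3: Sum = 0.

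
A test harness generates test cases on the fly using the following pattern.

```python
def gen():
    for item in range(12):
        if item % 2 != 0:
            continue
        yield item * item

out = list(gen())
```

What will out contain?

Step 1: Only yield item**2 when item is divisible by 2:
  item=0: 0 % 2 == 0, yield 0**2 = 0
  item=2: 2 % 2 == 0, yield 2**2 = 4
  item=4: 4 % 2 == 0, yield 4**2 = 16
  item=6: 6 % 2 == 0, yield 6**2 = 36
  item=8: 8 % 2 == 0, yield 8**2 = 64
  item=10: 10 % 2 == 0, yield 10**2 = 100
Therefore out = [0, 4, 16, 36, 64, 100].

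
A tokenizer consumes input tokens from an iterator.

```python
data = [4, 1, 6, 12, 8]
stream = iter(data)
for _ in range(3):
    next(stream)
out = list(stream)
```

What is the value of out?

Step 1: Create iterator over [4, 1, 6, 12, 8].
Step 2: Advance 3 positions (consuming [4, 1, 6]).
Step 3: list() collects remaining elements: [12, 8].
Therefore out = [12, 8].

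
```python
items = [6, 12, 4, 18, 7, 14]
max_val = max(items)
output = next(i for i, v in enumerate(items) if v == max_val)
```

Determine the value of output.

Step 1: max([6, 12, 4, 18, 7, 14]) = 18.
Step 2: Find first index where value == 18:
  Index 0: 6 != 18
  Index 1: 12 != 18
  Index 2: 4 != 18
  Index 3: 18 == 18, found!
Therefore output = 3.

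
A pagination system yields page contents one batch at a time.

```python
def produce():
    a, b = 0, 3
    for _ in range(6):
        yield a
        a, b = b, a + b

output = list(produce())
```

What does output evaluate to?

Step 1: Fibonacci-like sequence starting with a=0, b=3:
  Iteration 1: yield a=0, then a,b = 3,3
  Iteration 2: yield a=3, then a,b = 3,6
  Iteration 3: yield a=3, then a,b = 6,9
  Iteration 4: yield a=6, then a,b = 9,15
  Iteration 5: yield a=9, then a,b = 15,24
  Iteration 6: yield a=15, then a,b = 24,39
Therefore output = [0, 3, 3, 6, 9, 15].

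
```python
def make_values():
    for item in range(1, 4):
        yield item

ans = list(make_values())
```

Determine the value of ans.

Step 1: The generator yields each value from range(1, 4).
Step 2: list() consumes all yields: [1, 2, 3].
Therefore ans = [1, 2, 3].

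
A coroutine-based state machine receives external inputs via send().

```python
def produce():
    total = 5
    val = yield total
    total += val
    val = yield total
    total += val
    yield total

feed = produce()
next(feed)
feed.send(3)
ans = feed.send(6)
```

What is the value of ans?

Step 1: next() -> yield total=5.
Step 2: send(3) -> val=3, total = 5+3 = 8, yield 8.
Step 3: send(6) -> val=6, total = 8+6 = 14, yield 14.
Therefore ans = 14.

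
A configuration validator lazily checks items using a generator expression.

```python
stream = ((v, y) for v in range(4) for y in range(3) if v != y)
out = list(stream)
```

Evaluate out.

Step 1: Nested generator over range(4) x range(3) where v != y:
  (0, 0): excluded (v == y)
  (0, 1): included
  (0, 2): included
  (1, 0): included
  (1, 1): excluded (v == y)
  (1, 2): included
  (2, 0): included
  (2, 1): included
  (2, 2): excluded (v == y)
  (3, 0): included
  (3, 1): included
  (3, 2): included
Therefore out = [(0, 1), (0, 2), (1, 0), (1, 2), (2, 0), (2, 1), (3, 0), (3, 1), (3, 2)].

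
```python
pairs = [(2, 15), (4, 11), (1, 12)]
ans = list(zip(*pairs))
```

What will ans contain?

Step 1: zip(*pairs) transposes: unzips [(2, 15), (4, 11), (1, 12)] into separate sequences.
Step 2: First elements: (2, 4, 1), second elements: (15, 11, 12).
Therefore ans = [(2, 4, 1), (15, 11, 12)].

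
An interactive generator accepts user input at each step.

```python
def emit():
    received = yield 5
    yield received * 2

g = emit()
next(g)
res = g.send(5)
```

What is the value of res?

Step 1: next(g) advances to first yield, producing 5.
Step 2: send(5) resumes, received = 5.
Step 3: yield received * 2 = 5 * 2 = 10.
Therefore res = 10.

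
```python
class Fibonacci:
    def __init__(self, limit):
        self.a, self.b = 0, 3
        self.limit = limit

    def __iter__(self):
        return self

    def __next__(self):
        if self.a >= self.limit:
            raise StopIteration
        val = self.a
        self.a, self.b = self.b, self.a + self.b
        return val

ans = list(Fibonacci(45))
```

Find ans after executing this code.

Step 1: Fibonacci-like sequence (a=0, b=3) until >= 45:
  Yield 0, then a,b = 3,3
  Yield 3, then a,b = 3,6
  Yield 3, then a,b = 6,9
  Yield 6, then a,b = 9,15
  Yield 9, then a,b = 15,24
  Yield 15, then a,b = 24,39
  Yield 24, then a,b = 39,63
  Yield 39, then a,b = 63,102
Step 2: 63 >= 45, stop.
Therefore ans = [0, 3, 3, 6, 9, 15, 24, 39].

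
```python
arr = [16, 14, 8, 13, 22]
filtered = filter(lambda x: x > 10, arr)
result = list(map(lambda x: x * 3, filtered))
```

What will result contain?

Step 1: Filter arr for elements > 10:
  16: kept
  14: kept
  8: removed
  13: kept
  22: kept
Step 2: Map x * 3 on filtered [16, 14, 13, 22]:
  16 -> 48
  14 -> 42
  13 -> 39
  22 -> 66
Therefore result = [48, 42, 39, 66].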